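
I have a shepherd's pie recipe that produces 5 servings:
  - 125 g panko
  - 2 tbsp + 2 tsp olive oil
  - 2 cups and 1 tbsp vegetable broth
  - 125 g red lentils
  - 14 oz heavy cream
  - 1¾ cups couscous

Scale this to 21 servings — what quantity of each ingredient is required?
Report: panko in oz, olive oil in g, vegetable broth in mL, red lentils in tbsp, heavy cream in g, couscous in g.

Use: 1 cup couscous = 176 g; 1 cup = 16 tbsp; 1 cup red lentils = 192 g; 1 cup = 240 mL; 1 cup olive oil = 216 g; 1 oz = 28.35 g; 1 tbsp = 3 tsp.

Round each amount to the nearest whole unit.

panko: 19 oz; olive oil: 151 g; vegetable broth: 2079 mL; red lentils: 44 tbsp; heavy cream: 1667 g; couscous: 1294 g

Scaling factor: 21/5 = 4.2.
panko: 125 g × 21/5 ÷ 28.35 g/oz ≈ 19 oz
olive oil: (2 tbsp + 2 tsp = 8/3 tbsp) × 21/5 ÷ 16 tbsp/cup × 216 g/cup ≈ 151 g
vegetable broth: (2 cup + 1 tbsp = 2.0625 cup) × 21/5 × 240 mL/cup = 2079 mL
red lentils: 125 g × 21/5 ÷ 192 g/cup × 16 tbsp/cup ≈ 44 tbsp
heavy cream: 14 oz × 21/5 × 28.35 g/oz ≈ 1667 g
couscous: 1.75 cup × 21/5 × 176 g/cup ≈ 1294 g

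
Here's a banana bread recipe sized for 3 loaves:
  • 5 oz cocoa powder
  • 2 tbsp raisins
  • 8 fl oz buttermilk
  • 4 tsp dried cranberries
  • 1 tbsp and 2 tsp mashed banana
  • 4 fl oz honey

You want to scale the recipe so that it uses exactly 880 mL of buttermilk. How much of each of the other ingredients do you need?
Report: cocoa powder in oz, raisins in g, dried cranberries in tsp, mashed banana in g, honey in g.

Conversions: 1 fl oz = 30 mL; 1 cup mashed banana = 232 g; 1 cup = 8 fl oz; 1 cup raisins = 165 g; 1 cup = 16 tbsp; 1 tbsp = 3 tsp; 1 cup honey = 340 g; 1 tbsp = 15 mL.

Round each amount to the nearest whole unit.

cocoa powder: 18 oz; raisins: 76 g; dried cranberries: 15 tsp; mashed banana: 89 g; honey: 623 g

The original recipe has 240 mL of buttermilk, so the scaling factor is 880 ÷ 240 = 11/3.
cocoa powder: 5 oz × 11/3 ≈ 18 oz
raisins: 2 tbsp × 11/3 ÷ 16 tbsp/cup × 165 g/cup ≈ 76 g
dried cranberries: 4 tsp × 11/3 ≈ 15 tsp
mashed banana: (1 tbsp + 2 tsp = 5/3 tbsp) × 11/3 ÷ 16 tbsp/cup × 232 g/cup ≈ 89 g
honey: 4 fl oz × 11/3 ÷ 8 fl oz/cup × 340 g/cup ≈ 623 g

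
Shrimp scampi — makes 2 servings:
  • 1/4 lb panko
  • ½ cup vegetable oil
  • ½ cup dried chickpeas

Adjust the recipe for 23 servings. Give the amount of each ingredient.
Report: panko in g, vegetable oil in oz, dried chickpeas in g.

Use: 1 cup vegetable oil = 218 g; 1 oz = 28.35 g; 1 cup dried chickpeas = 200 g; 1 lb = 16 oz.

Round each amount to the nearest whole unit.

Scaling factor: 23/2 = 11.5.
panko: 0.25 lb × 23/2 × 16 oz/lb × 28.35 g/oz ≈ 1304 g
vegetable oil: 0.5 cup × 23/2 × 218 g/cup ÷ 28.35 g/oz ≈ 44 oz
dried chickpeas: 0.5 cup × 23/2 × 200 g/cup = 1150 g

panko: 1304 g; vegetable oil: 44 oz; dried chickpeas: 1150 g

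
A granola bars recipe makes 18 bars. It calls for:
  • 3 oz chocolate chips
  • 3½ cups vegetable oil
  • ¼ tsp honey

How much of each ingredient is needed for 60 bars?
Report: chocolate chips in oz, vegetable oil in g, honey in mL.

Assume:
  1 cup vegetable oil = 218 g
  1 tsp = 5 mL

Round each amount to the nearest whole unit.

Scaling factor: 60/18 = 10/3.
chocolate chips: 3 oz × 10/3 = 10 oz
vegetable oil: 3.5 cup × 10/3 × 218 g/cup ≈ 2543 g
honey: 0.25 tsp × 10/3 × 5 mL/tsp ≈ 4 mL

chocolate chips: 10 oz; vegetable oil: 2543 g; honey: 4 mL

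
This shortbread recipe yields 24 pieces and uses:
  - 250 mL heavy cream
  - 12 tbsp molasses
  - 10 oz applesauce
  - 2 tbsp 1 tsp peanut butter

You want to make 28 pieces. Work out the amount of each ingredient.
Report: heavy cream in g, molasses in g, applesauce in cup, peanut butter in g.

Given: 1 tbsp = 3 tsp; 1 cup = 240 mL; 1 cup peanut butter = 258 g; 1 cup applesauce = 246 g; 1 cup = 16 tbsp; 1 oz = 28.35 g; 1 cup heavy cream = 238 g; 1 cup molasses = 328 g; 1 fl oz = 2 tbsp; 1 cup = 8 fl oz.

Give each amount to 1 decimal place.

heavy cream: 289.2 g; molasses: 287.0 g; applesauce: 1.3 cup; peanut butter: 43.9 g

Scaling factor: 28/24 = 7/6.
heavy cream: 250 mL × 7/6 ÷ 240 mL/cup × 238 g/cup ≈ 289.2 g
molasses: 12 tbsp × 7/6 ÷ 16 tbsp/cup × 328 g/cup = 287.0 g
applesauce: 10 oz × 7/6 × 28.35 g/oz ÷ 246 g/cup ≈ 1.3 cup
peanut butter: (2 tbsp + 1 tsp = 7/3 tbsp) × 7/6 ÷ 16 tbsp/cup × 258 g/cup ≈ 43.9 g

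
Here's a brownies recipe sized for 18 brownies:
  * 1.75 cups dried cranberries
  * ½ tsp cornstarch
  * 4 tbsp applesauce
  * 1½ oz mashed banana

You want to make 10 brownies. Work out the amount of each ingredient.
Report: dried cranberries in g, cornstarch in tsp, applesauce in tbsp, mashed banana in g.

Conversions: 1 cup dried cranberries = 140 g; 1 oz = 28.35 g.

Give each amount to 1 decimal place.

Scaling factor: 10/18 = 5/9.
dried cranberries: 1.75 cup × 5/9 × 140 g/cup ≈ 136.1 g
cornstarch: 0.5 tsp × 5/9 ≈ 0.3 tsp
applesauce: 4 tbsp × 5/9 ≈ 2.2 tbsp
mashed banana: 1.5 oz × 5/9 × 28.35 g/oz ≈ 23.6 g

dried cranberries: 136.1 g; cornstarch: 0.3 tsp; applesauce: 2.2 tbsp; mashed banana: 23.6 g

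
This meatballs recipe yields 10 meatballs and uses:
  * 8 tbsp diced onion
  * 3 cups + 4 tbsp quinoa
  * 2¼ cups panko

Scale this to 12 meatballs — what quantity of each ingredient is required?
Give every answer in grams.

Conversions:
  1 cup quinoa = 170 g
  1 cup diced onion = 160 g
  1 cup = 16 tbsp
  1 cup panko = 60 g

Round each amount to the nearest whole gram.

diced onion: 96 g; quinoa: 663 g; panko: 162 g

Scaling factor: 12/10 = 6/5 = 1.2.
diced onion: 8 tbsp × 6/5 ÷ 16 tbsp/cup × 160 g/cup = 96 g
quinoa: (3 cup + 4 tbsp = 3.25 cup) × 6/5 × 170 g/cup = 663 g
panko: 2.25 cup × 6/5 × 60 g/cup = 162 g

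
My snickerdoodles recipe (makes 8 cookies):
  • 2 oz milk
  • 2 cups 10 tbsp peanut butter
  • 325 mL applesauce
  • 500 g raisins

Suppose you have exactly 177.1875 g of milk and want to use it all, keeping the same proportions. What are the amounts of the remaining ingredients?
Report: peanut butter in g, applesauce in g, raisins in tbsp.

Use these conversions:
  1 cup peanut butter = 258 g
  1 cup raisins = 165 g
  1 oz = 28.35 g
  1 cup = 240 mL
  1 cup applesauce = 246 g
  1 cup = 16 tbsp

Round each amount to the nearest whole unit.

peanut butter: 2116 g; applesauce: 1041 g; raisins: 152 tbsp

The original recipe has 56.7 g of milk, so the scaling factor is 177.1875 ÷ 56.7 = 25/8 = 3.125.
peanut butter: (2 cup + 10 tbsp = 2.625 cup) × 25/8 × 258 g/cup ≈ 2116 g
applesauce: 325 mL × 25/8 ÷ 240 mL/cup × 246 g/cup ≈ 1041 g
raisins: 500 g × 25/8 ÷ 165 g/cup × 16 tbsp/cup ≈ 152 tbsp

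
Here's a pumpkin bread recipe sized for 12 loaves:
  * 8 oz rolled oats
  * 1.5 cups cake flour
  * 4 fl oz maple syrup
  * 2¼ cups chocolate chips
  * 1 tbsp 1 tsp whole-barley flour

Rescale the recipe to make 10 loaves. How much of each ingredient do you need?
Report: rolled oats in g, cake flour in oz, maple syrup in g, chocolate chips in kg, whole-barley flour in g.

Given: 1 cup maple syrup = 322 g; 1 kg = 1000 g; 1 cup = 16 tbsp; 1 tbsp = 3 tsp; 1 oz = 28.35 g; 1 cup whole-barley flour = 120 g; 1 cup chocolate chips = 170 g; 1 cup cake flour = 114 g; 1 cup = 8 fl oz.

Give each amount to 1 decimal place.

rolled oats: 189.0 g; cake flour: 5.0 oz; maple syrup: 134.2 g; chocolate chips: 0.3 kg; whole-barley flour: 8.3 g

Scaling factor: 10/12 = 5/6.
rolled oats: 8 oz × 5/6 × 28.35 g/oz = 189.0 g
cake flour: 1.5 cup × 5/6 × 114 g/cup ÷ 28.35 g/oz ≈ 5.0 oz
maple syrup: 4 fl oz × 5/6 ÷ 8 fl oz/cup × 322 g/cup ≈ 134.2 g
chocolate chips: 2.25 cup × 5/6 × 170 g/cup ÷ 1000 g/kg ≈ 0.3 kg
whole-barley flour: (1 tbsp + 1 tsp = 4/3 tbsp) × 5/6 ÷ 16 tbsp/cup × 120 g/cup ≈ 8.3 g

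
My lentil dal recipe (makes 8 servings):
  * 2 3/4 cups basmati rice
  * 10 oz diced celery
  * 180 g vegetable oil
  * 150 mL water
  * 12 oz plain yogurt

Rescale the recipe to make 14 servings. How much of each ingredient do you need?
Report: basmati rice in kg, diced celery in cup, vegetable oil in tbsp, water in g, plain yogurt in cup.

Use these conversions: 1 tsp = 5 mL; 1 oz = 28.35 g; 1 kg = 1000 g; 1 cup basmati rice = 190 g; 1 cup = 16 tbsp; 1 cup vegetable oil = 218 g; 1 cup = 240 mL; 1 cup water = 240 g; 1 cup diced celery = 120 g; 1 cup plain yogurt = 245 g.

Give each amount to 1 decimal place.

Scaling factor: 14/8 = 7/4 = 1.75.
basmati rice: 2.75 cup × 7/4 × 190 g/cup ÷ 1000 g/kg ≈ 0.9 kg
diced celery: 10 oz × 7/4 × 28.35 g/oz ÷ 120 g/cup ≈ 4.1 cup
vegetable oil: 180 g × 7/4 ÷ 218 g/cup × 16 tbsp/cup ≈ 23.1 tbsp
water: 150 mL × 7/4 ÷ 240 mL/cup × 240 g/cup = 262.5 g
plain yogurt: 12 oz × 7/4 × 28.35 g/oz ÷ 245 g/cup ≈ 2.4 cup

basmati rice: 0.9 kg; diced celery: 4.1 cup; vegetable oil: 23.1 tbsp; water: 262.5 g; plain yogurt: 2.4 cup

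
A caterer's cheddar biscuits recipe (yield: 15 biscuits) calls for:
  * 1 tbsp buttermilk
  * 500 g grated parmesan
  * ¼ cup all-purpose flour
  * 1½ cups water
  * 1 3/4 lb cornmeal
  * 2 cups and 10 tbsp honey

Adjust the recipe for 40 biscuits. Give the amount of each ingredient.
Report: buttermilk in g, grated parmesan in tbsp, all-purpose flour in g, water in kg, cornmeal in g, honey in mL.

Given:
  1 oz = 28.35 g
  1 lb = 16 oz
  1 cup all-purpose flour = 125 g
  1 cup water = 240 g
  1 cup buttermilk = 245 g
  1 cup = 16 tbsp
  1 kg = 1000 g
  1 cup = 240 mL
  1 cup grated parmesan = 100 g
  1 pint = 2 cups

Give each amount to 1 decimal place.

buttermilk: 40.8 g; grated parmesan: 213.3 tbsp; all-purpose flour: 83.3 g; water: 1.0 kg; cornmeal: 2116.8 g; honey: 1680.0 mL

Scaling factor: 40/15 = 8/3.
buttermilk: 1 tbsp × 8/3 ÷ 16 tbsp/cup × 245 g/cup ≈ 40.8 g
grated parmesan: 500 g × 8/3 ÷ 100 g/cup × 16 tbsp/cup ≈ 213.3 tbsp
all-purpose flour: 0.25 cup × 8/3 × 125 g/cup ≈ 83.3 g
water: 1.5 cup × 8/3 × 240 g/cup ÷ 1000 g/kg ≈ 1.0 kg
cornmeal: 1.75 lb × 8/3 × 16 oz/lb × 28.35 g/oz = 2116.8 g
honey: (2 cup + 10 tbsp = 2.625 cup) × 8/3 × 240 mL/cup = 1680.0 mL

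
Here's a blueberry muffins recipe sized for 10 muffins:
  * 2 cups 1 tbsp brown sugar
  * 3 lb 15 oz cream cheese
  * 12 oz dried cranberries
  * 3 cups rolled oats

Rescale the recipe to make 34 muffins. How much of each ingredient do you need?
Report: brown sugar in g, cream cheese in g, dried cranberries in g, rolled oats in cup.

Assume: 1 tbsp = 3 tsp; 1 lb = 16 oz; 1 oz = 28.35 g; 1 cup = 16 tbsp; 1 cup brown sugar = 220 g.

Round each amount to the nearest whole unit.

Scaling factor: 34/10 = 17/5 = 3.4.
brown sugar: (2 cup + 1 tbsp = 2.0625 cup) × 17/5 × 220 g/cup ≈ 1543 g
cream cheese: (3 lb + 15 oz = 3.9375 lb) × 17/5 × 16 oz/lb × 28.35 g/oz ≈ 6073 g
dried cranberries: 12 oz × 17/5 × 28.35 g/oz ≈ 1157 g
rolled oats: 3 cup × 17/5 ≈ 10 cup

brown sugar: 1543 g; cream cheese: 6073 g; dried cranberries: 1157 g; rolled oats: 10 cup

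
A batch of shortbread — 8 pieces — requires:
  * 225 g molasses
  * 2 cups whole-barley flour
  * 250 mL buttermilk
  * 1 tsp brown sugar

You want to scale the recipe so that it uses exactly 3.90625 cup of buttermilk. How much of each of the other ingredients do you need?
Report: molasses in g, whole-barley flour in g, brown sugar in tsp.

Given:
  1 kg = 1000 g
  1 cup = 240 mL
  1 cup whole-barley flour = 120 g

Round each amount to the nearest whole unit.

The original recipe has 25/24 cup of buttermilk, so the scaling factor is 3.90625 ÷ 25/24 = 15/4 = 3.75.
molasses: 225 g × 15/4 ≈ 844 g
whole-barley flour: 2 cup × 15/4 × 120 g/cup = 900 g
brown sugar: 1 tsp × 15/4 ≈ 4 tsp

molasses: 844 g; whole-barley flour: 900 g; brown sugar: 4 tsp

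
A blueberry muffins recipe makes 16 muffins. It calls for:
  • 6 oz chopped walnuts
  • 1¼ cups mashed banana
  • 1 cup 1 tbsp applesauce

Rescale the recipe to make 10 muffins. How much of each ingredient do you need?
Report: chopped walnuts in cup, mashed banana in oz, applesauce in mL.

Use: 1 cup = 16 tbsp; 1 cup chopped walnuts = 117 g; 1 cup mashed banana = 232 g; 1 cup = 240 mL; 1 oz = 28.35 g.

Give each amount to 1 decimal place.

chopped walnuts: 0.9 cup; mashed banana: 6.4 oz; applesauce: 159.4 mL

Scaling factor: 10/16 = 5/8 = 0.625.
chopped walnuts: 6 oz × 5/8 × 28.35 g/oz ÷ 117 g/cup ≈ 0.9 cup
mashed banana: 1.25 cup × 5/8 × 232 g/cup ÷ 28.35 g/oz ≈ 6.4 oz
applesauce: (1 cup + 1 tbsp = 1.0625 cup) × 5/8 × 240 mL/cup ≈ 159.4 mL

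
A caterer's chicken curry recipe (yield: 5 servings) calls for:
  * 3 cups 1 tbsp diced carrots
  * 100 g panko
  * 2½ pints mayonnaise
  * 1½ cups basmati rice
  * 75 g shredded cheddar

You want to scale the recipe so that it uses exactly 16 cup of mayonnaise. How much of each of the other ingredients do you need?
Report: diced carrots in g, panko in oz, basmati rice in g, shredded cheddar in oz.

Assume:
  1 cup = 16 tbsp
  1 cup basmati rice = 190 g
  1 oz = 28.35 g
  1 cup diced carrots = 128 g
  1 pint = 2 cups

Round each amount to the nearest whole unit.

diced carrots: 1254 g; panko: 11 oz; basmati rice: 912 g; shredded cheddar: 8 oz

The original recipe has 5 cup of mayonnaise, so the scaling factor is 16 ÷ 5 = 16/5 = 3.2.
diced carrots: (3 cup + 1 tbsp = 3.0625 cup) × 16/5 × 128 g/cup ≈ 1254 g
panko: 100 g × 16/5 ÷ 28.35 g/oz ≈ 11 oz
basmati rice: 1.5 cup × 16/5 × 190 g/cup = 912 g
shredded cheddar: 75 g × 16/5 ÷ 28.35 g/oz ≈ 8 oz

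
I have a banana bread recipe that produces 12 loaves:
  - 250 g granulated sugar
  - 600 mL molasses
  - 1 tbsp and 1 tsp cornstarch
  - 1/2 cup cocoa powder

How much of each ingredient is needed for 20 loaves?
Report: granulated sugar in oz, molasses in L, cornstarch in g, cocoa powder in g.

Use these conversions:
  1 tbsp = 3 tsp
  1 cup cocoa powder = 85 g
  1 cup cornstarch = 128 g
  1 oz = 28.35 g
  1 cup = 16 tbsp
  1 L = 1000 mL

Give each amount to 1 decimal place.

Scaling factor: 20/12 = 5/3.
granulated sugar: 250 g × 5/3 ÷ 28.35 g/oz ≈ 14.7 oz
molasses: 600 mL × 5/3 ÷ 1000 mL/L = 1.0 L
cornstarch: (1 tbsp + 1 tsp = 4/3 tbsp) × 5/3 ÷ 16 tbsp/cup × 128 g/cup ≈ 17.8 g
cocoa powder: 0.5 cup × 5/3 × 85 g/cup ≈ 70.8 g

granulated sugar: 14.7 oz; molasses: 1.0 L; cornstarch: 17.8 g; cocoa powder: 70.8 g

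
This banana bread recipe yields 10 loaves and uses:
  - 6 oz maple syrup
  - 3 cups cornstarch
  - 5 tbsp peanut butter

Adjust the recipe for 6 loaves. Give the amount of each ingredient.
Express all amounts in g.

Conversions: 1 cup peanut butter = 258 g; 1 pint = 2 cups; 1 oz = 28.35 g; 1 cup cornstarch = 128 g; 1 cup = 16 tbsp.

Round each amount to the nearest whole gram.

maple syrup: 102 g; cornstarch: 230 g; peanut butter: 48 g

Scaling factor: 6/10 = 3/5 = 0.6.
maple syrup: 6 oz × 3/5 × 28.35 g/oz ≈ 102 g
cornstarch: 3 cup × 3/5 × 128 g/cup ≈ 230 g
peanut butter: 5 tbsp × 3/5 ÷ 16 tbsp/cup × 258 g/cup ≈ 48 g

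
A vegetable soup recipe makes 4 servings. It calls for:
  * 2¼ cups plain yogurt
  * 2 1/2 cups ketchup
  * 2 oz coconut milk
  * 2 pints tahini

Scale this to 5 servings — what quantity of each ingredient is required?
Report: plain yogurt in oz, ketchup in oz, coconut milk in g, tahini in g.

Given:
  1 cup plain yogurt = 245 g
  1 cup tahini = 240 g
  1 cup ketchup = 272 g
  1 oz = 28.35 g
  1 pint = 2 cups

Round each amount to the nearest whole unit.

plain yogurt: 24 oz; ketchup: 30 oz; coconut milk: 71 g; tahini: 1200 g

Scaling factor: 5/4 = 1.25.
plain yogurt: 2.25 cup × 5/4 × 245 g/cup ÷ 28.35 g/oz ≈ 24 oz
ketchup: 2.5 cup × 5/4 × 272 g/cup ÷ 28.35 g/oz ≈ 30 oz
coconut milk: 2 oz × 5/4 × 28.35 g/oz ≈ 71 g
tahini: 2 pint × 5/4 × 2 cup/pint × 240 g/cup = 1200 g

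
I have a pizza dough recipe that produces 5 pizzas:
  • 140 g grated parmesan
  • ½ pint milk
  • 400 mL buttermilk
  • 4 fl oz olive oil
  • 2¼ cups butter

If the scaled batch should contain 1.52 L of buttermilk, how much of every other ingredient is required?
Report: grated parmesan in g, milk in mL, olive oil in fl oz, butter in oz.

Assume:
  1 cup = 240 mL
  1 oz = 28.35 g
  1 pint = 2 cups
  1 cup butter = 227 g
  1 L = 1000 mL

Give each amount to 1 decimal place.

The original recipe has 0.4 L of buttermilk, so the scaling factor is 1.52 ÷ 0.4 = 19/5 = 3.8.
grated parmesan: 140 g × 19/5 = 532.0 g
milk: 0.5 pint × 19/5 × 2 cup/pint × 240 mL/cup = 912.0 mL
olive oil: 4 fl oz × 19/5 = 15.2 fl oz
butter: 2.25 cup × 19/5 × 227 g/cup ÷ 28.35 g/oz ≈ 68.5 oz

grated parmesan: 532.0 g; milk: 912.0 mL; olive oil: 15.2 fl oz; butter: 68.5 oz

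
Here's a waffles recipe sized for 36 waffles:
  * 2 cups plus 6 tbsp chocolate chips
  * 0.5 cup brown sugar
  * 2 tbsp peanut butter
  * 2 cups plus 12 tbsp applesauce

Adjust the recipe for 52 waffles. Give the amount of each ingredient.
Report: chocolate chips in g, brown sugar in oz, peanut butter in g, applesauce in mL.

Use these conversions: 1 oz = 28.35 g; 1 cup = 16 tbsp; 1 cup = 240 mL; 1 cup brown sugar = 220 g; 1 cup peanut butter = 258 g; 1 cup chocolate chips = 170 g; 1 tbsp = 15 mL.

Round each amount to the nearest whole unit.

chocolate chips: 583 g; brown sugar: 6 oz; peanut butter: 47 g; applesauce: 953 mL

Scaling factor: 52/36 = 13/9.
chocolate chips: (2 cup + 6 tbsp = 2.375 cup) × 13/9 × 170 g/cup ≈ 583 g
brown sugar: 0.5 cup × 13/9 × 220 g/cup ÷ 28.35 g/oz ≈ 6 oz
peanut butter: 2 tbsp × 13/9 ÷ 16 tbsp/cup × 258 g/cup ≈ 47 g
applesauce: (2 cup + 12 tbsp = 2.75 cup) × 13/9 × 240 mL/cup ≈ 953 mL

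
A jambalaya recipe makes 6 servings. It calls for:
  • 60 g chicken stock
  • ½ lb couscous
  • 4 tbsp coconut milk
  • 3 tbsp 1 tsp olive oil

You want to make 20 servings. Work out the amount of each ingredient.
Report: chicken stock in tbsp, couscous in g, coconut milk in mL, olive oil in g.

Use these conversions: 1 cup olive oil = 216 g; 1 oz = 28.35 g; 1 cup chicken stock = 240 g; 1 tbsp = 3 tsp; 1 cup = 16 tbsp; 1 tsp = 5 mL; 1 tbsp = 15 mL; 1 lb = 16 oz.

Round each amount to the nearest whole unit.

Scaling factor: 20/6 = 10/3.
chicken stock: 60 g × 10/3 ÷ 240 g/cup × 16 tbsp/cup ≈ 13 tbsp
couscous: 0.5 lb × 10/3 × 16 oz/lb × 28.35 g/oz = 756 g
coconut milk: 4 tbsp × 10/3 × 15 mL/tbsp = 200 mL
olive oil: (3 tbsp + 1 tsp = 10/3 tbsp) × 10/3 ÷ 16 tbsp/cup × 216 g/cup = 150 g

chicken stock: 13 tbsp; couscous: 756 g; coconut milk: 200 mL; olive oil: 150 g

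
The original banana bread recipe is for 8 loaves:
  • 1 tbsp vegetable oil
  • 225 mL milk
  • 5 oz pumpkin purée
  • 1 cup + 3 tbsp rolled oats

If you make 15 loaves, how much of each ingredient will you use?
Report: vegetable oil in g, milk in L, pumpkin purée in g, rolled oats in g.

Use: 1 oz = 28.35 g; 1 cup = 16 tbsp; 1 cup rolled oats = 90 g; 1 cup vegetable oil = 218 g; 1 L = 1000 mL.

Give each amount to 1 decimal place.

vegetable oil: 25.5 g; milk: 0.4 L; pumpkin purée: 265.8 g; rolled oats: 200.4 g

Scaling factor: 15/8 = 1.875.
vegetable oil: 1 tbsp × 15/8 ÷ 16 tbsp/cup × 218 g/cup ≈ 25.5 g
milk: 225 mL × 15/8 ÷ 1000 mL/L ≈ 0.4 L
pumpkin purée: 5 oz × 15/8 × 28.35 g/oz ≈ 265.8 g
rolled oats: (1 cup + 3 tbsp = 1.1875 cup) × 15/8 × 90 g/cup ≈ 200.4 g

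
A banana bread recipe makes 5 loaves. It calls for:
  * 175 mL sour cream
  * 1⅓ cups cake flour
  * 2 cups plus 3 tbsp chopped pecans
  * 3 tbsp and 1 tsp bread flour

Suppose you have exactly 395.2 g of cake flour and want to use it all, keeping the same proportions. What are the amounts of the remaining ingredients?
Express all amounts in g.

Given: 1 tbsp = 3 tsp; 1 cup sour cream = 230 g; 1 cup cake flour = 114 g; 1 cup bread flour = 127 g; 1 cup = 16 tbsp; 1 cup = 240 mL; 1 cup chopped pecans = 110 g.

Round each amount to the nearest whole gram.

The original recipe has 152 g of cake flour, so the scaling factor is 395.2 ÷ 152 = 13/5 = 2.6.
sour cream: 175 mL × 13/5 ÷ 240 mL/cup × 230 g/cup ≈ 436 g
chopped pecans: (2 cup + 3 tbsp = 2.1875 cup) × 13/5 × 110 g/cup ≈ 626 g
bread flour: (3 tbsp + 1 tsp = 10/3 tbsp) × 13/5 ÷ 16 tbsp/cup × 127 g/cup ≈ 69 g

sour cream: 436 g; chopped pecans: 626 g; bread flour: 69 g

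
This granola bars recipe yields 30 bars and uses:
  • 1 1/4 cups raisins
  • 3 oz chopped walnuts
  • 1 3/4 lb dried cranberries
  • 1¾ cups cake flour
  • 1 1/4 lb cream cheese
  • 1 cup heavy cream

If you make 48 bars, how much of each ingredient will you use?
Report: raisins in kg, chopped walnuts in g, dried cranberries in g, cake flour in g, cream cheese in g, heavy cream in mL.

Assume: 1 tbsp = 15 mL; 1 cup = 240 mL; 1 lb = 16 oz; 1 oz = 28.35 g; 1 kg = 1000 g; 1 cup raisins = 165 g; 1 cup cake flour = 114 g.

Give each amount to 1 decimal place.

raisins: 0.3 kg; chopped walnuts: 136.1 g; dried cranberries: 1270.1 g; cake flour: 319.2 g; cream cheese: 907.2 g; heavy cream: 384.0 mL

Scaling factor: 48/30 = 8/5 = 1.6.
raisins: 1.25 cup × 8/5 × 165 g/cup ÷ 1000 g/kg ≈ 0.3 kg
chopped walnuts: 3 oz × 8/5 × 28.35 g/oz ≈ 136.1 g
dried cranberries: 1.75 lb × 8/5 × 16 oz/lb × 28.35 g/oz ≈ 1270.1 g
cake flour: 1.75 cup × 8/5 × 114 g/cup = 319.2 g
cream cheese: 1.25 lb × 8/5 × 16 oz/lb × 28.35 g/oz = 907.2 g
heavy cream: 1 cup × 8/5 × 240 mL/cup = 384.0 mL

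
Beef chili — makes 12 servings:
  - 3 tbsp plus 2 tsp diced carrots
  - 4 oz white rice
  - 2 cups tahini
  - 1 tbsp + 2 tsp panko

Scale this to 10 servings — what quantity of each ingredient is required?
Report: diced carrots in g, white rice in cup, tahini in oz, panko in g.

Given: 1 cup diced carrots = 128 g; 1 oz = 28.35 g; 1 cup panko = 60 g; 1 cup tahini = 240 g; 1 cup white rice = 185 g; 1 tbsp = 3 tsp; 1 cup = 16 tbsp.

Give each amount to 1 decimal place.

diced carrots: 24.4 g; white rice: 0.5 cup; tahini: 14.1 oz; panko: 5.2 g

Scaling factor: 10/12 = 5/6.
diced carrots: (3 tbsp + 2 tsp = 11/3 tbsp) × 5/6 ÷ 16 tbsp/cup × 128 g/cup ≈ 24.4 g
white rice: 4 oz × 5/6 × 28.35 g/oz ÷ 185 g/cup ≈ 0.5 cup
tahini: 2 cup × 5/6 × 240 g/cup ÷ 28.35 g/oz ≈ 14.1 oz
panko: (1 tbsp + 2 tsp = 5/3 tbsp) × 5/6 ÷ 16 tbsp/cup × 60 g/cup ≈ 5.2 g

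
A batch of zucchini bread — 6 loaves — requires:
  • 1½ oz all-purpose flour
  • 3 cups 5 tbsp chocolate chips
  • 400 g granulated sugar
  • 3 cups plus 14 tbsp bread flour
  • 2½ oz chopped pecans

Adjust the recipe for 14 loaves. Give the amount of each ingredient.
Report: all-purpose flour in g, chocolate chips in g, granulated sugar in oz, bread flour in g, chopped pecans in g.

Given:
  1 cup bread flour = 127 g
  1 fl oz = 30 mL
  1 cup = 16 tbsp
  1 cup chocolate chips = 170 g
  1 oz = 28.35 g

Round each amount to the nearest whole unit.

Scaling factor: 14/6 = 7/3.
all-purpose flour: 1.5 oz × 7/3 × 28.35 g/oz ≈ 99 g
chocolate chips: (3 cup + 5 tbsp = 3.3125 cup) × 7/3 × 170 g/cup ≈ 1314 g
granulated sugar: 400 g × 7/3 ÷ 28.35 g/oz ≈ 33 oz
bread flour: (3 cup + 14 tbsp = 3.875 cup) × 7/3 × 127 g/cup ≈ 1148 g
chopped pecans: 2.5 oz × 7/3 × 28.35 g/oz ≈ 165 g

all-purpose flour: 99 g; chocolate chips: 1314 g; granulated sugar: 33 oz; bread flour: 1148 g; chopped pecans: 165 g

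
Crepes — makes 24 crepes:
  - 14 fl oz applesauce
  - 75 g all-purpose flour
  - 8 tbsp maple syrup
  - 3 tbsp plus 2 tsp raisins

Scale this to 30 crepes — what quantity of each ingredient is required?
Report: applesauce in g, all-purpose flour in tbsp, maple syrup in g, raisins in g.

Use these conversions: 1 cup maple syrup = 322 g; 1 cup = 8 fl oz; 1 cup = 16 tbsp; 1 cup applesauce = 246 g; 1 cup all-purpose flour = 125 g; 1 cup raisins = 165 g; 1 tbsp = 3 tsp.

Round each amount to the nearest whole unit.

applesauce: 538 g; all-purpose flour: 12 tbsp; maple syrup: 201 g; raisins: 47 g

Scaling factor: 30/24 = 5/4 = 1.25.
applesauce: 14 fl oz × 5/4 ÷ 8 fl oz/cup × 246 g/cup ≈ 538 g
all-purpose flour: 75 g × 5/4 ÷ 125 g/cup × 16 tbsp/cup = 12 tbsp
maple syrup: 8 tbsp × 5/4 ÷ 16 tbsp/cup × 322 g/cup ≈ 201 g
raisins: (3 tbsp + 2 tsp = 11/3 tbsp) × 5/4 ÷ 16 tbsp/cup × 165 g/cup ≈ 47 g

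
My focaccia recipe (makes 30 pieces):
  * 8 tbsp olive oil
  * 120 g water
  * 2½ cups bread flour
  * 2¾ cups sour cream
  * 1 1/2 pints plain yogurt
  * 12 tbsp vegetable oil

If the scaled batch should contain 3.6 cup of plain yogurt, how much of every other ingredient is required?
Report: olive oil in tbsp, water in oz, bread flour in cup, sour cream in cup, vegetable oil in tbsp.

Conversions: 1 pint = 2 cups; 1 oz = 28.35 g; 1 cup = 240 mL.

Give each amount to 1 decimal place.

olive oil: 9.6 tbsp; water: 5.1 oz; bread flour: 3.0 cup; sour cream: 3.3 cup; vegetable oil: 14.4 tbsp

The original recipe has 3 cup of plain yogurt, so the scaling factor is 3.6 ÷ 3 = 6/5 = 1.2.
olive oil: 8 tbsp × 6/5 = 9.6 tbsp
water: 120 g × 6/5 ÷ 28.35 g/oz ≈ 5.1 oz
bread flour: 2.5 cup × 6/5 = 3.0 cup
sour cream: 2.75 cup × 6/5 = 3.3 cup
vegetable oil: 12 tbsp × 6/5 = 14.4 tbsp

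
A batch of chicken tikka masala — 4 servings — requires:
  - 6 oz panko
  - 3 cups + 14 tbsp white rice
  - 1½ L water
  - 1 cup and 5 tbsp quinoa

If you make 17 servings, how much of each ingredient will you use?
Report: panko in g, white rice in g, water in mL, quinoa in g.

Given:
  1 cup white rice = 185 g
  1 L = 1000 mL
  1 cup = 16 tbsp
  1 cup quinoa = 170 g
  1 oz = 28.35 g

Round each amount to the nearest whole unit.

panko: 723 g; white rice: 3047 g; water: 6375 mL; quinoa: 948 g

Scaling factor: 17/4 = 4.25.
panko: 6 oz × 17/4 × 28.35 g/oz ≈ 723 g
white rice: (3 cup + 14 tbsp = 3.875 cup) × 17/4 × 185 g/cup ≈ 3047 g
water: 1.5 L × 17/4 × 1000 mL/L = 6375 mL
quinoa: (1 cup + 5 tbsp = 1.3125 cup) × 17/4 × 170 g/cup ≈ 948 g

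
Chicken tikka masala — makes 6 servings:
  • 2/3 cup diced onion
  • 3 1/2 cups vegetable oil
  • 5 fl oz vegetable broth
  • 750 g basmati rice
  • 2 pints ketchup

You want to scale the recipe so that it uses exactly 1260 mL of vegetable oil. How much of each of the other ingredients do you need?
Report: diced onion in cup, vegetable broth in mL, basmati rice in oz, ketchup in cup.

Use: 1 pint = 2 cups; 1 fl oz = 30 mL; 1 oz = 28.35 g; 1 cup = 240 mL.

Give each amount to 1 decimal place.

diced onion: 1.0 cup; vegetable broth: 225.0 mL; basmati rice: 39.7 oz; ketchup: 6.0 cup

The original recipe has 840 mL of vegetable oil, so the scaling factor is 1260 ÷ 840 = 3/2 = 1.5.
diced onion: 2/3 cup × 3/2 = 1.0 cup
vegetable broth: 5 fl oz × 3/2 × 30 mL/fl oz = 225.0 mL
basmati rice: 750 g × 3/2 ÷ 28.35 g/oz ≈ 39.7 oz
ketchup: 2 pint × 3/2 × 2 cup/pint = 6.0 cup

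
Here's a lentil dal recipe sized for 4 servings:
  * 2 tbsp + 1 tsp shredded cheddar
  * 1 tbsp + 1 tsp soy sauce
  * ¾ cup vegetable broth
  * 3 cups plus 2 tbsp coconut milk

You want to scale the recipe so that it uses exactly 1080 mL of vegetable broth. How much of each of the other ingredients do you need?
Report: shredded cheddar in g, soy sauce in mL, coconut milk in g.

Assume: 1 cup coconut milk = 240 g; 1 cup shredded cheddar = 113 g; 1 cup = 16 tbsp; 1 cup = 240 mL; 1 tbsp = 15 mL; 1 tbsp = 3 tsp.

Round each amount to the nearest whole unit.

The original recipe has 180 mL of vegetable broth, so the scaling factor is 1080 ÷ 180 = 6.
shredded cheddar: (2 tbsp + 1 tsp = 7/3 tbsp) × 6 ÷ 16 tbsp/cup × 113 g/cup ≈ 99 g
soy sauce: (1 tbsp + 1 tsp = 4/3 tbsp) × 6 × 15 mL/tbsp = 120 mL
coconut milk: (3 cup + 2 tbsp = 3.125 cup) × 6 × 240 g/cup = 4500 g

shredded cheddar: 99 g; soy sauce: 120 mL; coconut milk: 4500 g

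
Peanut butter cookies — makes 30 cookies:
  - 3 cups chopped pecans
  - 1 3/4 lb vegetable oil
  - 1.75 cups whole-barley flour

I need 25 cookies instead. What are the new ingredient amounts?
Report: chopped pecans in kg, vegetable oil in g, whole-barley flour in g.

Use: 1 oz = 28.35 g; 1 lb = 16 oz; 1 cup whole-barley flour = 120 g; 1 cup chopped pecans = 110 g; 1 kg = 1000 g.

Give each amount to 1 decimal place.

chopped pecans: 0.3 kg; vegetable oil: 661.5 g; whole-barley flour: 175.0 g

Scaling factor: 25/30 = 5/6.
chopped pecans: 3 cup × 5/6 × 110 g/cup ÷ 1000 g/kg ≈ 0.3 kg
vegetable oil: 1.75 lb × 5/6 × 16 oz/lb × 28.35 g/oz = 661.5 g
whole-barley flour: 1.75 cup × 5/6 × 120 g/cup = 175.0 g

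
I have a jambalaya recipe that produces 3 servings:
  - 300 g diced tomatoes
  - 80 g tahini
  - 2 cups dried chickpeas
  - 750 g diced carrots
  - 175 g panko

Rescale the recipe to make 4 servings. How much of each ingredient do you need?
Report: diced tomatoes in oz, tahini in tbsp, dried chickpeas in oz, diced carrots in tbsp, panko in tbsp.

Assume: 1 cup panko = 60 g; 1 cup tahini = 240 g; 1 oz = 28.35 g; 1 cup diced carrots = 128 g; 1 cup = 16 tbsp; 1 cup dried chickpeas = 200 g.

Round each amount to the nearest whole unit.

Scaling factor: 4/3.
diced tomatoes: 300 g × 4/3 ÷ 28.35 g/oz ≈ 14 oz
tahini: 80 g × 4/3 ÷ 240 g/cup × 16 tbsp/cup ≈ 7 tbsp
dried chickpeas: 2 cup × 4/3 × 200 g/cup ÷ 28.35 g/oz ≈ 19 oz
diced carrots: 750 g × 4/3 ÷ 128 g/cup × 16 tbsp/cup = 125 tbsp
panko: 175 g × 4/3 ÷ 60 g/cup × 16 tbsp/cup ≈ 62 tbsp

diced tomatoes: 14 oz; tahini: 7 tbsp; dried chickpeas: 19 oz; diced carrots: 125 tbsp; panko: 62 tbsp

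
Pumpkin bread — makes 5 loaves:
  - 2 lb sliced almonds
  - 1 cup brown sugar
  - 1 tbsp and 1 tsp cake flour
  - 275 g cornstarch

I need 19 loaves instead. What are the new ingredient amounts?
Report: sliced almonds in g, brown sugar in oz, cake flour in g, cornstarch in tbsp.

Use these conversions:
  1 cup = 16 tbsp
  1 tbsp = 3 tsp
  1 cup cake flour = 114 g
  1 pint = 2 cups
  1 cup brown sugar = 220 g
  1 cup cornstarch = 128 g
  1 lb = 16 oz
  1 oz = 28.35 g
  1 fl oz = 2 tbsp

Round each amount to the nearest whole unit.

Scaling factor: 19/5 = 3.8.
sliced almonds: 2 lb × 19/5 × 16 oz/lb × 28.35 g/oz ≈ 3447 g
brown sugar: 1 cup × 19/5 × 220 g/cup ÷ 28.35 g/oz ≈ 29 oz
cake flour: (1 tbsp + 1 tsp = 4/3 tbsp) × 19/5 ÷ 16 tbsp/cup × 114 g/cup ≈ 36 g
cornstarch: 275 g × 19/5 ÷ 128 g/cup × 16 tbsp/cup ≈ 131 tbsp

sliced almonds: 3447 g; brown sugar: 29 oz; cake flour: 36 g; cornstarch: 131 tbsp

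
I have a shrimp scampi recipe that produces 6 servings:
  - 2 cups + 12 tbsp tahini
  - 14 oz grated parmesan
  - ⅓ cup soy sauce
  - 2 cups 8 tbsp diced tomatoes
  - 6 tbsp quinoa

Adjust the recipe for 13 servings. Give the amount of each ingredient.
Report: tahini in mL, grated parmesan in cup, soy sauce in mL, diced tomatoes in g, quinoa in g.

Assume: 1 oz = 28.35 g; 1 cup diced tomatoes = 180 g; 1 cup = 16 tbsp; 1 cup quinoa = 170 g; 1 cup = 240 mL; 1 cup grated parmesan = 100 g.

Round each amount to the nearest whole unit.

Scaling factor: 13/6.
tahini: (2 cup + 12 tbsp = 2.75 cup) × 13/6 × 240 mL/cup = 1430 mL
grated parmesan: 14 oz × 13/6 × 28.35 g/oz ÷ 100 g/cup ≈ 9 cup
soy sauce: 1/3 cup × 13/6 × 240 mL/cup ≈ 173 mL
diced tomatoes: (2 cup + 8 tbsp = 2.5 cup) × 13/6 × 180 g/cup = 975 g
quinoa: 6 tbsp × 13/6 ÷ 16 tbsp/cup × 170 g/cup ≈ 138 g

tahini: 1430 mL; grated parmesan: 9 cup; soy sauce: 173 mL; diced tomatoes: 975 g; quinoa: 138 g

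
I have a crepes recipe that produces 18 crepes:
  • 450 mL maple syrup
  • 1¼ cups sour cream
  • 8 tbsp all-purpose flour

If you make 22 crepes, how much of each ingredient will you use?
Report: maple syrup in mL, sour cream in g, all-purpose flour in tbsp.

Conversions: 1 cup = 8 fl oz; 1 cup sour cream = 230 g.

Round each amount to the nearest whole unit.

Scaling factor: 22/18 = 11/9.
maple syrup: 450 mL × 11/9 = 550 mL
sour cream: 1.25 cup × 11/9 × 230 g/cup ≈ 351 g
all-purpose flour: 8 tbsp × 11/9 ≈ 10 tbsp

maple syrup: 550 mL; sour cream: 351 g; all-purpose flour: 10 tbsp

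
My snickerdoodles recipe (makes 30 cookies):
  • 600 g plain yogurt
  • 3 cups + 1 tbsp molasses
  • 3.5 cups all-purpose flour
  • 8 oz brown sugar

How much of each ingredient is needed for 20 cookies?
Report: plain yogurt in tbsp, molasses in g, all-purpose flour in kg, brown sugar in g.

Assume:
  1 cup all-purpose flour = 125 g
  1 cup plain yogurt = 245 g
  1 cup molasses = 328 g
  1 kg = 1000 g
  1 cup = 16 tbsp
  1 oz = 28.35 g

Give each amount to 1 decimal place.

plain yogurt: 26.1 tbsp; molasses: 669.7 g; all-purpose flour: 0.3 kg; brown sugar: 151.2 g

Scaling factor: 20/30 = 2/3.
plain yogurt: 600 g × 2/3 ÷ 245 g/cup × 16 tbsp/cup ≈ 26.1 tbsp
molasses: (3 cup + 1 tbsp = 3.0625 cup) × 2/3 × 328 g/cup ≈ 669.7 g
all-purpose flour: 3.5 cup × 2/3 × 125 g/cup ÷ 1000 g/kg ≈ 0.3 kg
brown sugar: 8 oz × 2/3 × 28.35 g/oz = 151.2 g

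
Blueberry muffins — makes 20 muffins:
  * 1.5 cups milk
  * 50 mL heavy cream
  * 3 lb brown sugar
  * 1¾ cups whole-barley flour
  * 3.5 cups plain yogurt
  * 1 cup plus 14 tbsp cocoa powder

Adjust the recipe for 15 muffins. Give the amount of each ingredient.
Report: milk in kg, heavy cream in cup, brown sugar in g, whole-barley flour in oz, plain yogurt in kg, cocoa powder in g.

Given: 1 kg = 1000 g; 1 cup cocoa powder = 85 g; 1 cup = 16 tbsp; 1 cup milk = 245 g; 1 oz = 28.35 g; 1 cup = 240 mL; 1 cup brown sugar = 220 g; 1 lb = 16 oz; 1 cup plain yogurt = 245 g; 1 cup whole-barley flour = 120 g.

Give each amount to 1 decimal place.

milk: 0.3 kg; heavy cream: 0.2 cup; brown sugar: 1020.6 g; whole-barley flour: 5.6 oz; plain yogurt: 0.6 kg; cocoa powder: 119.5 g

Scaling factor: 15/20 = 3/4 = 0.75.
milk: 1.5 cup × 3/4 × 245 g/cup ÷ 1000 g/kg ≈ 0.3 kg
heavy cream: 50 mL × 3/4 ÷ 240 mL/cup ≈ 0.2 cup
brown sugar: 3 lb × 3/4 × 16 oz/lb × 28.35 g/oz = 1020.6 g
whole-barley flour: 1.75 cup × 3/4 × 120 g/cup ÷ 28.35 g/oz ≈ 5.6 oz
plain yogurt: 3.5 cup × 3/4 × 245 g/cup ÷ 1000 g/kg ≈ 0.6 kg
cocoa powder: (1 cup + 14 tbsp = 1.875 cup) × 3/4 × 85 g/cup ≈ 119.5 g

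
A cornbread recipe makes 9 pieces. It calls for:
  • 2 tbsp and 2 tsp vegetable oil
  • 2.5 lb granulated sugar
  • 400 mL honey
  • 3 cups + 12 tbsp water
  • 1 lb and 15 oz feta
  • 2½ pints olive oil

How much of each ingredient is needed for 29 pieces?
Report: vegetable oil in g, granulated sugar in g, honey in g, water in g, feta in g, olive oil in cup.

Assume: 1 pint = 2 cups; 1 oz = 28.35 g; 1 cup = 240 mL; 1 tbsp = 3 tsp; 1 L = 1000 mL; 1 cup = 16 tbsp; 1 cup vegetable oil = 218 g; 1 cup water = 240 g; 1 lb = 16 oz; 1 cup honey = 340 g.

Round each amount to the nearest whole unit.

vegetable oil: 117 g; granulated sugar: 3654 g; honey: 1826 g; water: 2900 g; feta: 2832 g; olive oil: 16 cup

Scaling factor: 29/9.
vegetable oil: (2 tbsp + 2 tsp = 8/3 tbsp) × 29/9 ÷ 16 tbsp/cup × 218 g/cup ≈ 117 g
granulated sugar: 2.5 lb × 29/9 × 16 oz/lb × 28.35 g/oz = 3654 g
honey: 400 mL × 29/9 ÷ 240 mL/cup × 340 g/cup ≈ 1826 g
water: (3 cup + 12 tbsp = 3.75 cup) × 29/9 × 240 g/cup = 2900 g
feta: (1 lb + 15 oz = 1.9375 lb) × 29/9 × 16 oz/lb × 28.35 g/oz ≈ 2832 g
olive oil: 2.5 pint × 29/9 × 2 cup/pint ≈ 16 cup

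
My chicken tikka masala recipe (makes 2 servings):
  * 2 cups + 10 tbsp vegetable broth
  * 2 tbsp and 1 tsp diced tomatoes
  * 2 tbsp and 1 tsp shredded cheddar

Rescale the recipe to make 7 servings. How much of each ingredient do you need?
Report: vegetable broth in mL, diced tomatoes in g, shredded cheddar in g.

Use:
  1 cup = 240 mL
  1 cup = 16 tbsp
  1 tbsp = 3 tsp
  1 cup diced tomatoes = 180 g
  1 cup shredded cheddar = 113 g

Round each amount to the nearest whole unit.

vegetable broth: 2205 mL; diced tomatoes: 92 g; shredded cheddar: 58 g

Scaling factor: 7/2 = 3.5.
vegetable broth: (2 cup + 10 tbsp = 2.625 cup) × 7/2 × 240 mL/cup = 2205 mL
diced tomatoes: (2 tbsp + 1 tsp = 7/3 tbsp) × 7/2 ÷ 16 tbsp/cup × 180 g/cup ≈ 92 g
shredded cheddar: (2 tbsp + 1 tsp = 7/3 tbsp) × 7/2 ÷ 16 tbsp/cup × 113 g/cup ≈ 58 g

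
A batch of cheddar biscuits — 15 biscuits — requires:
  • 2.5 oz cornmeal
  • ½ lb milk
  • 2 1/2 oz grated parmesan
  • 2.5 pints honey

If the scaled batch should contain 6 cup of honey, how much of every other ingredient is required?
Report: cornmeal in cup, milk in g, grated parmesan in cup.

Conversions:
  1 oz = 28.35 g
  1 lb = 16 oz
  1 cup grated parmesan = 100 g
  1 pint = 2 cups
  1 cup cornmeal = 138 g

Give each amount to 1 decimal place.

The original recipe has 5 cup of honey, so the scaling factor is 6 ÷ 5 = 6/5 = 1.2.
cornmeal: 2.5 oz × 6/5 × 28.35 g/oz ÷ 138 g/cup ≈ 0.6 cup
milk: 0.5 lb × 6/5 × 16 oz/lb × 28.35 g/oz ≈ 272.2 g
grated parmesan: 2.5 oz × 6/5 × 28.35 g/oz ÷ 100 g/cup ≈ 0.9 cup

cornmeal: 0.6 cup; milk: 272.2 g; grated parmesan: 0.9 cup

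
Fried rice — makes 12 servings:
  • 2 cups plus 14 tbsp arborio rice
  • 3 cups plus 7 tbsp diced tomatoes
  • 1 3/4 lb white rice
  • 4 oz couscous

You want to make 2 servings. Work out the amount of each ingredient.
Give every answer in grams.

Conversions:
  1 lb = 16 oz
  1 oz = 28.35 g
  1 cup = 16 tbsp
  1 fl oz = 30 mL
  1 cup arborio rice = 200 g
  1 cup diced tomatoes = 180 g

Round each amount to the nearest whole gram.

arborio rice: 96 g; diced tomatoes: 103 g; white rice: 132 g; couscous: 19 g

Scaling factor: 2/12 = 1/6.
arborio rice: (2 cup + 14 tbsp = 2.875 cup) × 1/6 × 200 g/cup ≈ 96 g
diced tomatoes: (3 cup + 7 tbsp = 3.4375 cup) × 1/6 × 180 g/cup ≈ 103 g
white rice: 1.75 lb × 1/6 × 16 oz/lb × 28.35 g/oz ≈ 132 g
couscous: 4 oz × 1/6 × 28.35 g/oz ≈ 19 g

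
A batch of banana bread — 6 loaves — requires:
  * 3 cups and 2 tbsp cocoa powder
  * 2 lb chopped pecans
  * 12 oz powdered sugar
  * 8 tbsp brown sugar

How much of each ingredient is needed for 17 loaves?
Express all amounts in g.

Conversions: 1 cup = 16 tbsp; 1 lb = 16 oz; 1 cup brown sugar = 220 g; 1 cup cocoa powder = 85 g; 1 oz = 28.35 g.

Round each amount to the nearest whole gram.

Scaling factor: 17/6.
cocoa powder: (3 cup + 2 tbsp = 3.125 cup) × 17/6 × 85 g/cup ≈ 753 g
chopped pecans: 2 lb × 17/6 × 16 oz/lb × 28.35 g/oz ≈ 2570 g
powdered sugar: 12 oz × 17/6 × 28.35 g/oz ≈ 964 g
brown sugar: 8 tbsp × 17/6 ÷ 16 tbsp/cup × 220 g/cup ≈ 312 g

cocoa powder: 753 g; chopped pecans: 2570 g; powdered sugar: 964 g; brown sugar: 312 g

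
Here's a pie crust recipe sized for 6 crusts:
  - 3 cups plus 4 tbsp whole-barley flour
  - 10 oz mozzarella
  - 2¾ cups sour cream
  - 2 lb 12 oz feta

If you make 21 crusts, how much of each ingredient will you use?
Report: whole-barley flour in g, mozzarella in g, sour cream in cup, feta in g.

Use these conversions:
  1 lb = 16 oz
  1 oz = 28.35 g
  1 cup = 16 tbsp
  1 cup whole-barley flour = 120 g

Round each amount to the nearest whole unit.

Scaling factor: 21/6 = 7/2 = 3.5.
whole-barley flour: (3 cup + 4 tbsp = 3.25 cup) × 7/2 × 120 g/cup = 1365 g
mozzarella: 10 oz × 7/2 × 28.35 g/oz ≈ 992 g
sour cream: 2.75 cup × 7/2 ≈ 10 cup
feta: (2 lb + 12 oz = 2.75 lb) × 7/2 × 16 oz/lb × 28.35 g/oz ≈ 4366 g

whole-barley flour: 1365 g; mozzarella: 992 g; sour cream: 10 cup; feta: 4366 g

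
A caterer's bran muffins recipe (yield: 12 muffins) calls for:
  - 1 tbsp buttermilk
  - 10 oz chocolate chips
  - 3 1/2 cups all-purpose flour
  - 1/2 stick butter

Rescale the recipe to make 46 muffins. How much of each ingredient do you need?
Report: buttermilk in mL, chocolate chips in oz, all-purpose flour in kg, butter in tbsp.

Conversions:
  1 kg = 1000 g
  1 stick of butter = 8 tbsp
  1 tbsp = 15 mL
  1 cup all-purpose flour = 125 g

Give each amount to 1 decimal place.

Scaling factor: 46/12 = 23/6.
buttermilk: 1 tbsp × 23/6 × 15 mL/tbsp = 57.5 mL
chocolate chips: 10 oz × 23/6 ≈ 38.3 oz
all-purpose flour: 3.5 cup × 23/6 × 125 g/cup ÷ 1000 g/kg ≈ 1.7 kg
butter: 0.5 stick × 23/6 × 8 tbsp/stick ≈ 15.3 tbsp

buttermilk: 57.5 mL; chocolate chips: 38.3 oz; all-purpose flour: 1.7 kg; butter: 15.3 tbsp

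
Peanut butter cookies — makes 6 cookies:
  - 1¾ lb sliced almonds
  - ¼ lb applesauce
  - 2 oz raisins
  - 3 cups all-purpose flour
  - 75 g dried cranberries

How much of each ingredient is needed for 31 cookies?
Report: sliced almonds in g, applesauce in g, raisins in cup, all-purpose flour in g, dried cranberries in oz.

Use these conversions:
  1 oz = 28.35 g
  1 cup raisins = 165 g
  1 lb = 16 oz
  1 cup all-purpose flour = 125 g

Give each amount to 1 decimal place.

sliced almonds: 4101.3 g; applesauce: 585.9 g; raisins: 1.8 cup; all-purpose flour: 1937.5 g; dried cranberries: 13.7 oz

Scaling factor: 31/6.
sliced almonds: 1.75 lb × 31/6 × 16 oz/lb × 28.35 g/oz = 4101.3 g
applesauce: 0.25 lb × 31/6 × 16 oz/lb × 28.35 g/oz = 585.9 g
raisins: 2 oz × 31/6 × 28.35 g/oz ÷ 165 g/cup ≈ 1.8 cup
all-purpose flour: 3 cup × 31/6 × 125 g/cup = 1937.5 g
dried cranberries: 75 g × 31/6 ÷ 28.35 g/oz ≈ 13.7 oz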